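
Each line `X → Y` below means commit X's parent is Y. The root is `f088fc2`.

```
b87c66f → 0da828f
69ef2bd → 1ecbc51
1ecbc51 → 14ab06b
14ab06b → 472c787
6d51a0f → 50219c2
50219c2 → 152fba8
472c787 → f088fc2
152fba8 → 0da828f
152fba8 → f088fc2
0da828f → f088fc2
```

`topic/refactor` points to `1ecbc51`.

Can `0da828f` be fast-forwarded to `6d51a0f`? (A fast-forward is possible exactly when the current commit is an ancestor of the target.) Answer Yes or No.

Yes

A fast-forward from 0da828f to 6d51a0f is possible iff 0da828f is an ancestor of 6d51a0f.
Ancestors of 6d51a0f: {0da828f, 152fba8, 50219c2, 6d51a0f, f088fc2}.
0da828f is among them, so fast-forward is possible.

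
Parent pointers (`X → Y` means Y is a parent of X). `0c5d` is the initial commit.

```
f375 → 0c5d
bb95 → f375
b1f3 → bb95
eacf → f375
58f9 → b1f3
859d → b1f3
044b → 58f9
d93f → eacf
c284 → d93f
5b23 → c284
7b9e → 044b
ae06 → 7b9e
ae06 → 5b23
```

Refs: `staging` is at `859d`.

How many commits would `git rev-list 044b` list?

6

Walking parent pointers from 044b: reachable set = {044b, 0c5d, 58f9, b1f3, bb95, f375}.
That is 6 commits.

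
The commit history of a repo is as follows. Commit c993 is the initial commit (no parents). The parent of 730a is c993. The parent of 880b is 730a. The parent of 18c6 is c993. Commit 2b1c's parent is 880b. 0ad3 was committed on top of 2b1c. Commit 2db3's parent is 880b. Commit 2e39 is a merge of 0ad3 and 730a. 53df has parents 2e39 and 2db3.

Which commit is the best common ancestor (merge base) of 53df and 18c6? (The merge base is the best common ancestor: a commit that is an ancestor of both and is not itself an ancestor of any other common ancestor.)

c993

Ancestors of 53df: {0ad3, 2b1c, 2db3, 2e39, 53df, 730a, 880b, c993}.
Ancestors of 18c6: {18c6, c993}.
Common ancestors: {c993}.
The only common ancestor is c993, so it is the merge base.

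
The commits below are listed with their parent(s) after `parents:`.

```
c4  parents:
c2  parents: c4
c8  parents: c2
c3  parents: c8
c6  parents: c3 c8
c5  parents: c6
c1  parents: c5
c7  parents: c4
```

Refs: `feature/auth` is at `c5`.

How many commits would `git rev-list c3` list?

4

Walking parent pointers from c3: reachable set = {c2, c3, c4, c8}.
That is 4 commits.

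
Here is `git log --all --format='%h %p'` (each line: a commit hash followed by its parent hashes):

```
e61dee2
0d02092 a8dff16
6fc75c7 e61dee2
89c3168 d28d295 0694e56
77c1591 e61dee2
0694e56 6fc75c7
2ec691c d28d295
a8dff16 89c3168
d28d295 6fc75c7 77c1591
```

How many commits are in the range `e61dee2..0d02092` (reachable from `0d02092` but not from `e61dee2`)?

Reachable from 0d02092: {0694e56, 0d02092, 6fc75c7, 77c1591, 89c3168, a8dff16, d28d295, e61dee2}.
Reachable from e61dee2: {e61dee2}.
In 0d02092's history but not e61dee2's: {0694e56, 0d02092, 6fc75c7, 77c1591, 89c3168, a8dff16, d28d295} — 7 commits.

7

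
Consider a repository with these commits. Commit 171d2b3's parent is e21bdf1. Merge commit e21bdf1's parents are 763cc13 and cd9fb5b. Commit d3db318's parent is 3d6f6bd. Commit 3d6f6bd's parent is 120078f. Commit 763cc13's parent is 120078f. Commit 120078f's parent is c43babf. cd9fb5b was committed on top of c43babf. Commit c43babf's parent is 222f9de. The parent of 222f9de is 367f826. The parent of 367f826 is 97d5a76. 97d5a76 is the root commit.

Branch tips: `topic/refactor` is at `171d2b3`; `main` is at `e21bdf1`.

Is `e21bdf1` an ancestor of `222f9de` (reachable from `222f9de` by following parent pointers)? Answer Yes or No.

Ancestors of 222f9de: {222f9de, 367f826, 97d5a76}.
e21bdf1 is not in that set, so it is not an ancestor of 222f9de.

No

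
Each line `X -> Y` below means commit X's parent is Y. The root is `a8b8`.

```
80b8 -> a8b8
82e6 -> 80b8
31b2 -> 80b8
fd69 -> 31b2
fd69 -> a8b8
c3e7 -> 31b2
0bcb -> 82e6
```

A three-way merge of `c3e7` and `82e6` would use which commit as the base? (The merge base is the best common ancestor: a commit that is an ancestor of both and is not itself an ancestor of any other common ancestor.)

Ancestors of c3e7: {31b2, 80b8, a8b8, c3e7}.
Ancestors of 82e6: {80b8, 82e6, a8b8}.
Common ancestors: {80b8, a8b8}.
Among these, 80b8 is not an ancestor of any other common ancestor — it is the merge base.

80b8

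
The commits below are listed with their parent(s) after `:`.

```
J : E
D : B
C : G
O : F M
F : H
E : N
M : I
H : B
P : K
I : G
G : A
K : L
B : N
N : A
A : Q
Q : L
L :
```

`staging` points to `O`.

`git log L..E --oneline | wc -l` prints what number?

4

Reachable from E: {A, E, L, N, Q}.
Reachable from L: {L}.
In E's history but not L's: {A, E, N, Q} — 4 commits.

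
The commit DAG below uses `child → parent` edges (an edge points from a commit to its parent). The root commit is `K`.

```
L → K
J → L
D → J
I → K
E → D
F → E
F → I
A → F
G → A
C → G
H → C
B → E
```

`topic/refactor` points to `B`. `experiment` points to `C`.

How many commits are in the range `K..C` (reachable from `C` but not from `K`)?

Reachable from C: {A, C, D, E, F, G, I, J, K, L}.
Reachable from K: {K}.
In C's history but not K's: {A, C, D, E, F, G, I, J, L} — 9 commits.

9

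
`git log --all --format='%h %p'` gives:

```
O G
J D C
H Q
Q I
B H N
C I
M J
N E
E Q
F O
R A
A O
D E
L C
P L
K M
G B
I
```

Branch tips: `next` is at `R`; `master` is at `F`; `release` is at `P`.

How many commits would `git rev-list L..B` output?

Reachable from B: {B, E, H, I, N, Q}.
Reachable from L: {C, I, L}.
In B's history but not L's: {B, E, H, N, Q} — 5 commits.

5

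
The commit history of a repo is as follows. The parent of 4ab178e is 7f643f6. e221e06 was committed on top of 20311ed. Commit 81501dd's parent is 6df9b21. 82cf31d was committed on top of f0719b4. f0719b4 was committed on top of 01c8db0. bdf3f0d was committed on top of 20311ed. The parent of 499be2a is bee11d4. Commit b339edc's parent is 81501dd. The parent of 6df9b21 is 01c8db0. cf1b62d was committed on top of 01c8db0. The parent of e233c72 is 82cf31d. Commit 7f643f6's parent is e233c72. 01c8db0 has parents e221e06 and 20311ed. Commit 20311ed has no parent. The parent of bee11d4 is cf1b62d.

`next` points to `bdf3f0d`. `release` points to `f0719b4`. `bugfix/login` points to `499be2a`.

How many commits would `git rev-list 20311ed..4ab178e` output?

Reachable from 4ab178e: {01c8db0, 20311ed, 4ab178e, 7f643f6, 82cf31d, e221e06, e233c72, f0719b4}.
Reachable from 20311ed: {20311ed}.
In 4ab178e's history but not 20311ed's: {01c8db0, 4ab178e, 7f643f6, 82cf31d, e221e06, e233c72, f0719b4} — 7 commits.

7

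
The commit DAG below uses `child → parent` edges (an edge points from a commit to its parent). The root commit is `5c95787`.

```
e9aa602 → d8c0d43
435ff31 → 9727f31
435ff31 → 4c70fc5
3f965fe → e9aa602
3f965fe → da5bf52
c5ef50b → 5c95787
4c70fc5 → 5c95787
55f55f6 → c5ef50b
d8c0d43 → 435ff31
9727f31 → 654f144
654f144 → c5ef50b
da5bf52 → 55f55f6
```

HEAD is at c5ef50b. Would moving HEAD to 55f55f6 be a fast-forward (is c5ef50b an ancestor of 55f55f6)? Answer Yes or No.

Yes

A fast-forward from c5ef50b to 55f55f6 is possible iff c5ef50b is an ancestor of 55f55f6.
Ancestors of 55f55f6: {55f55f6, 5c95787, c5ef50b}.
c5ef50b is among them, so fast-forward is possible.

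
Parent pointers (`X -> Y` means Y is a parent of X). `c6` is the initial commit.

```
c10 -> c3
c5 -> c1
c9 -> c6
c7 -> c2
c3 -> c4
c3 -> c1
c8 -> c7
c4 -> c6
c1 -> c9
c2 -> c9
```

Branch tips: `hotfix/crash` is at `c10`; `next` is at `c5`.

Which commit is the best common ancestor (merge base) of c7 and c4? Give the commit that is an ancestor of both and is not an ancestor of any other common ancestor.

c6

Ancestors of c7: {c2, c6, c7, c9}.
Ancestors of c4: {c4, c6}.
Common ancestors: {c6}.
The only common ancestor is c6, so it is the merge base.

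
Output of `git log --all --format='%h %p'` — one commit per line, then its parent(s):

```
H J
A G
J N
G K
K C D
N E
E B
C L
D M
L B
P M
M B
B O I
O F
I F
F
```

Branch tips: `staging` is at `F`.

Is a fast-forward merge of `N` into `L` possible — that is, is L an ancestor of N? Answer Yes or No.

A fast-forward from L to N is possible iff L is an ancestor of N.
Ancestors of N: {B, E, F, I, N, O}.
L is not among them, so fast-forward is not possible.

No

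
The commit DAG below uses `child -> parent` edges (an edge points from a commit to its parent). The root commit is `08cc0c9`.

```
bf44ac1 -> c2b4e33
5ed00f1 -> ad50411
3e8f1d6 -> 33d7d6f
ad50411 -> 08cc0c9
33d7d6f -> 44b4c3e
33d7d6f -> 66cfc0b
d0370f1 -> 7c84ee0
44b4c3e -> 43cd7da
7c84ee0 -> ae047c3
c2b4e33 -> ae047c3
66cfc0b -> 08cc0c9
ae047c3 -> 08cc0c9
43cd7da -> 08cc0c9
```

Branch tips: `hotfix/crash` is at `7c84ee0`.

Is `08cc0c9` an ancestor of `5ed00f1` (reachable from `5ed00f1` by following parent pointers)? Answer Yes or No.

Ancestors of 5ed00f1 (commits reachable by following parents): {08cc0c9, 5ed00f1, ad50411}.
08cc0c9 is in that set, so it is an ancestor of 5ed00f1.

Yes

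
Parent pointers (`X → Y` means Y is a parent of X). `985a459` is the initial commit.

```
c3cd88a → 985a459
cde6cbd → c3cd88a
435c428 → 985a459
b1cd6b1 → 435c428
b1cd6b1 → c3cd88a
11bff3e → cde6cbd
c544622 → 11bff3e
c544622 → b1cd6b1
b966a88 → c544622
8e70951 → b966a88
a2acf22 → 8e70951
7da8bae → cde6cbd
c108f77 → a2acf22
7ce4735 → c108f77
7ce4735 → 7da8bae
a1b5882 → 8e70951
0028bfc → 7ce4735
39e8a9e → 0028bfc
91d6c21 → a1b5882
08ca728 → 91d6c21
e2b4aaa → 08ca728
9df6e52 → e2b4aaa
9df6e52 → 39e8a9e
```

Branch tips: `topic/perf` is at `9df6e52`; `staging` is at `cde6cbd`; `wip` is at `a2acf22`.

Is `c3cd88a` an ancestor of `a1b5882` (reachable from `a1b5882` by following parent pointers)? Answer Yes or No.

Yes

Ancestors of a1b5882 (commits reachable by following parents): {11bff3e, 435c428, 8e70951, 985a459, a1b5882, b1cd6b1, b966a88, c3cd88a, c544622, cde6cbd}.
c3cd88a is in that set, so it is an ancestor of a1b5882.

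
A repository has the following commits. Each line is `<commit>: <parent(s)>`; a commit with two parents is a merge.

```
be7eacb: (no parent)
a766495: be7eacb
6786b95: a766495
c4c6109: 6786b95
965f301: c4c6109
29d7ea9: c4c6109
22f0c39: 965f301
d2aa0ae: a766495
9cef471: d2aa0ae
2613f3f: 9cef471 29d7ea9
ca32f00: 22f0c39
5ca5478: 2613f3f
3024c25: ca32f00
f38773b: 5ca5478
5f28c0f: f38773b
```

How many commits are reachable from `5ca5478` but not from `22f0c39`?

Reachable from 5ca5478: {2613f3f, 29d7ea9, 5ca5478, 6786b95, 9cef471, a766495, be7eacb, c4c6109, d2aa0ae}.
Reachable from 22f0c39: {22f0c39, 6786b95, 965f301, a766495, be7eacb, c4c6109}.
In 5ca5478's history but not 22f0c39's: {2613f3f, 29d7ea9, 5ca5478, 9cef471, d2aa0ae} — 5 commits.

5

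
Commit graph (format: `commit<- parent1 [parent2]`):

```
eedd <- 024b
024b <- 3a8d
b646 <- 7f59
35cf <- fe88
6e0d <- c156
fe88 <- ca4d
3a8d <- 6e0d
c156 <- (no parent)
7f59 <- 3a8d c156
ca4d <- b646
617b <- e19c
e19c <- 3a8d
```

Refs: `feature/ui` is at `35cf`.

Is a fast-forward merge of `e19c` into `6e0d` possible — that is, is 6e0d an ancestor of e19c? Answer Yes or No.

A fast-forward from 6e0d to e19c is possible iff 6e0d is an ancestor of e19c.
Ancestors of e19c: {3a8d, 6e0d, c156, e19c}.
6e0d is among them, so fast-forward is possible.

Yes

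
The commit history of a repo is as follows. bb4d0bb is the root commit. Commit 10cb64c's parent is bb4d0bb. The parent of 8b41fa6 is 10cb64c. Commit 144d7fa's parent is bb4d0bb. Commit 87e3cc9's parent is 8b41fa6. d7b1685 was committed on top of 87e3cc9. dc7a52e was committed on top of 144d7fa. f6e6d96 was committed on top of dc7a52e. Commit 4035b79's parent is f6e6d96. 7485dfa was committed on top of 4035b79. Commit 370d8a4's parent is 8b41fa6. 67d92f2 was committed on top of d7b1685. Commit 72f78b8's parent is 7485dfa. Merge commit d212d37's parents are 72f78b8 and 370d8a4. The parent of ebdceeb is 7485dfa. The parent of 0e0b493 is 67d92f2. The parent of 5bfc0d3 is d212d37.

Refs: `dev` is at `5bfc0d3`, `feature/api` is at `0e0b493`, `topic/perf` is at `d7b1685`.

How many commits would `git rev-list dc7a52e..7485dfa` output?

Reachable from 7485dfa: {144d7fa, 4035b79, 7485dfa, bb4d0bb, dc7a52e, f6e6d96}.
Reachable from dc7a52e: {144d7fa, bb4d0bb, dc7a52e}.
In 7485dfa's history but not dc7a52e's: {4035b79, 7485dfa, f6e6d96} — 3 commits.

3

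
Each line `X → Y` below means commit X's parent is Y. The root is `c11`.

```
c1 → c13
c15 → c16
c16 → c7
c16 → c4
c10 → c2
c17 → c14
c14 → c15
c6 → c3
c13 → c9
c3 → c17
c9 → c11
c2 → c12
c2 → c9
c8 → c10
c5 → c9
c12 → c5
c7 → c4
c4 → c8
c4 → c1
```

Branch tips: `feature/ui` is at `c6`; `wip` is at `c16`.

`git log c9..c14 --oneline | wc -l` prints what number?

12

Reachable from c14: {c1, c10, c11, c12, c13, c14, c15, c16, c2, c4, c5, c7, c8, c9}.
Reachable from c9: {c11, c9}.
In c14's history but not c9's: {c1, c10, c12, c13, c14, c15, c16, c2, c4, c5, c7, c8} — 12 commits.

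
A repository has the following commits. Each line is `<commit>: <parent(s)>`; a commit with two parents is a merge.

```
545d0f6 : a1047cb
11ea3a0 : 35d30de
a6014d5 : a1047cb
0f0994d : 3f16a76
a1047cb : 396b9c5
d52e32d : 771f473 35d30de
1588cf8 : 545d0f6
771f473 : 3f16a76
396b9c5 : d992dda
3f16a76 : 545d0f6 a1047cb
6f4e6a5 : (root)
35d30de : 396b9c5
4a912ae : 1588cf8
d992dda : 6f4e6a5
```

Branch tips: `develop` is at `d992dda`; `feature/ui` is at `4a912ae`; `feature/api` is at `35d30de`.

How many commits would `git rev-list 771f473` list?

Walking parent pointers from 771f473: reachable set = {396b9c5, 3f16a76, 545d0f6, 6f4e6a5, 771f473, a1047cb, d992dda}.
That is 7 commits.

7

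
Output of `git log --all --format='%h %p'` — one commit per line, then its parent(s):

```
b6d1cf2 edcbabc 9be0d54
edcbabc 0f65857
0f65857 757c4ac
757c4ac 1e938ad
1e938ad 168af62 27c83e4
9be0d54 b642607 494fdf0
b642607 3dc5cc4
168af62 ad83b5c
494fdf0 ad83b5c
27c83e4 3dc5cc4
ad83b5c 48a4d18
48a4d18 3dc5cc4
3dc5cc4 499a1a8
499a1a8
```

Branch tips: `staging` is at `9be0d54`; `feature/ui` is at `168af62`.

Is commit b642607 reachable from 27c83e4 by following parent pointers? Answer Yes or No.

Ancestors of 27c83e4: {27c83e4, 3dc5cc4, 499a1a8}.
b642607 is not in that set, so it is not an ancestor of 27c83e4.

No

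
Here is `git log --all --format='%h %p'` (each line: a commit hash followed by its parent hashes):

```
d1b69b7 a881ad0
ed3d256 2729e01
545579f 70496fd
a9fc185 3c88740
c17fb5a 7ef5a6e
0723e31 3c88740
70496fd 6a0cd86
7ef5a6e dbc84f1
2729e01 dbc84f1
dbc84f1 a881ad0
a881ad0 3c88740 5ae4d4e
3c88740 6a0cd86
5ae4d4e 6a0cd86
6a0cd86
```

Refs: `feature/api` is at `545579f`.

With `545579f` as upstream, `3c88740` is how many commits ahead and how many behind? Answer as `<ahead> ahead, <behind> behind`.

Reachable from 3c88740: {3c88740, 6a0cd86}.
Reachable from 545579f: {545579f, 6a0cd86, 70496fd}.
Only in 3c88740's history (ahead): {3c88740} — 1.
Only in 545579f's history (behind): {545579f, 70496fd} — 2.

1 ahead, 2 behind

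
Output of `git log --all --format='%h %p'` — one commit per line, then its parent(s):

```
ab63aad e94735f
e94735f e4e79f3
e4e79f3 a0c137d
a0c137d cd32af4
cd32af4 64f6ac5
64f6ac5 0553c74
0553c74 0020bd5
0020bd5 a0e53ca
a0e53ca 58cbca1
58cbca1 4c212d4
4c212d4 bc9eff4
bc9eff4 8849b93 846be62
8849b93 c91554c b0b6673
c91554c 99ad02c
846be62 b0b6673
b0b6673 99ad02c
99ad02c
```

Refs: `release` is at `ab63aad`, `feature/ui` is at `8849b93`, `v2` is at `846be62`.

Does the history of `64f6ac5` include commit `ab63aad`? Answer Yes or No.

Ancestors of 64f6ac5: {0020bd5, 0553c74, 4c212d4, 58cbca1, 64f6ac5, 846be62, 8849b93, 99ad02c, a0e53ca, b0b6673, bc9eff4, c91554c}.
ab63aad is not in that set, so it is not an ancestor of 64f6ac5.

No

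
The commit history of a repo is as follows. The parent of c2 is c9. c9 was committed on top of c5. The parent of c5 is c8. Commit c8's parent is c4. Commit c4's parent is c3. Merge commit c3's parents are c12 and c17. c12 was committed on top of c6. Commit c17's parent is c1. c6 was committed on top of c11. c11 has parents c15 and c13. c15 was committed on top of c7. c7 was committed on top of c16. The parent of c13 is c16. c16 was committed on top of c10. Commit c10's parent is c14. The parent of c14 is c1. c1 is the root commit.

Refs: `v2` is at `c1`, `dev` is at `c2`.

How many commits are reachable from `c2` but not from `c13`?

Reachable from c2: {c1, c10, c11, c12, c13, c14, c15, c16, c17, c2, c3, c4, c5, c6, c7, c8, c9}.
Reachable from c13: {c1, c10, c13, c14, c16}.
In c2's history but not c13's: {c11, c12, c15, c17, c2, c3, c4, c5, c6, c7, c8, c9} — 12 commits.

12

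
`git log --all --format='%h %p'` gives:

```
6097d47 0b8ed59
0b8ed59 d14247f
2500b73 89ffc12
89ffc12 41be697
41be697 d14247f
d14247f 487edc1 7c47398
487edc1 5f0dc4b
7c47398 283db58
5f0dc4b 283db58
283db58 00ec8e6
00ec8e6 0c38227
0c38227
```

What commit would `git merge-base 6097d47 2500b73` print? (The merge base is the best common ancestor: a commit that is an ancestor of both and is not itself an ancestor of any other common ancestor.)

Ancestors of 6097d47: {00ec8e6, 0b8ed59, 0c38227, 283db58, 487edc1, 5f0dc4b, 6097d47, 7c47398, d14247f}.
Ancestors of 2500b73: {00ec8e6, 0c38227, 2500b73, 283db58, 41be697, 487edc1, 5f0dc4b, 7c47398, 89ffc12, d14247f}.
Common ancestors: {00ec8e6, 0c38227, 283db58, 487edc1, 5f0dc4b, 7c47398, d14247f}.
Among these, d14247f is not an ancestor of any other common ancestor — it is the merge base.

d14247f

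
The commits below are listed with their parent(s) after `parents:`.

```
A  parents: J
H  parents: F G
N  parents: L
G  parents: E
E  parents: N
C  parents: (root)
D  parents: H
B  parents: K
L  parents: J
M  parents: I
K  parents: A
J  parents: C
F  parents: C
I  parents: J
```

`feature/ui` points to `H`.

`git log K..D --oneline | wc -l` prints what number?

Reachable from D: {C, D, E, F, G, H, J, L, N}.
Reachable from K: {A, C, J, K}.
In D's history but not K's: {D, E, F, G, H, L, N} — 7 commits.

7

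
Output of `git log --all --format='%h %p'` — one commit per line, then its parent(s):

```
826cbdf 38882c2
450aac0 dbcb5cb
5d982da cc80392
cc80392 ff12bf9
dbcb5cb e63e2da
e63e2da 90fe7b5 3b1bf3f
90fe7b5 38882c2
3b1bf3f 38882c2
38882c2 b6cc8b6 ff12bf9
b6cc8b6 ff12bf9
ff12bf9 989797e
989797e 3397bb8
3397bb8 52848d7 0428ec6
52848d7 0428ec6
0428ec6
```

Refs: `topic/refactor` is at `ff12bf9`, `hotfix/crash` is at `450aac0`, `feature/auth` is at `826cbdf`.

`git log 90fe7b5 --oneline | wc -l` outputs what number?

Walking parent pointers from 90fe7b5: reachable set = {0428ec6, 3397bb8, 38882c2, 52848d7, 90fe7b5, 989797e, b6cc8b6, ff12bf9}.
That is 8 commits.

8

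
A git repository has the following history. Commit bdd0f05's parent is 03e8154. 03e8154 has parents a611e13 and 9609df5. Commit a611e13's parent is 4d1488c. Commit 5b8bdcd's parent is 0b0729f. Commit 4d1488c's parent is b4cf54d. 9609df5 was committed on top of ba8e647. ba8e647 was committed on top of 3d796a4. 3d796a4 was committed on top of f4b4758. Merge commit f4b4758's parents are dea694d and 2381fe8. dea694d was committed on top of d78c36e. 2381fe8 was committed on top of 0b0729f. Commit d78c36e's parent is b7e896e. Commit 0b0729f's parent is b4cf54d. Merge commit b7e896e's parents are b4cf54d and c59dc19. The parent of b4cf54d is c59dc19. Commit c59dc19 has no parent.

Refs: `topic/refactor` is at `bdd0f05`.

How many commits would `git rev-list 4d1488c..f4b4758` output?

Reachable from f4b4758: {0b0729f, 2381fe8, b4cf54d, b7e896e, c59dc19, d78c36e, dea694d, f4b4758}.
Reachable from 4d1488c: {4d1488c, b4cf54d, c59dc19}.
In f4b4758's history but not 4d1488c's: {0b0729f, 2381fe8, b7e896e, d78c36e, dea694d, f4b4758} — 6 commits.

6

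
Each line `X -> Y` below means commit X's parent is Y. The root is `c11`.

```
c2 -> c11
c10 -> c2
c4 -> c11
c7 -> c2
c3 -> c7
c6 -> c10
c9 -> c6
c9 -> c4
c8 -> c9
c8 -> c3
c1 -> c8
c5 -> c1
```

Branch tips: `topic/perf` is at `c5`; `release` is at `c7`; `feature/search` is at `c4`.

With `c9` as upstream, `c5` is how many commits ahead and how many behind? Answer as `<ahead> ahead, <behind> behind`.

5 ahead, 0 behind

Reachable from c5: {c1, c10, c11, c2, c3, c4, c5, c6, c7, c8, c9}.
Reachable from c9: {c10, c11, c2, c4, c6, c9}.
Only in c5's history (ahead): {c1, c3, c5, c7, c8} — 5.
Only in c9's history (behind): {} — 0.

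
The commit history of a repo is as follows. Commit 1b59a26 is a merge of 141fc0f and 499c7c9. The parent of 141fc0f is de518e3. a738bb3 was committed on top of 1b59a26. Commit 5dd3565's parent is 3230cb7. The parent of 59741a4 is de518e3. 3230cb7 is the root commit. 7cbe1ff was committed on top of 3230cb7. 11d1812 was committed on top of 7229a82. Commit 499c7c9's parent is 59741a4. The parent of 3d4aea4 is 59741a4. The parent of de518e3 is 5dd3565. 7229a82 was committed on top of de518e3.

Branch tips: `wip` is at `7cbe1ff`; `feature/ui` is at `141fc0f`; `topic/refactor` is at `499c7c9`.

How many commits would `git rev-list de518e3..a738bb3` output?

Reachable from a738bb3: {141fc0f, 1b59a26, 3230cb7, 499c7c9, 59741a4, 5dd3565, a738bb3, de518e3}.
Reachable from de518e3: {3230cb7, 5dd3565, de518e3}.
In a738bb3's history but not de518e3's: {141fc0f, 1b59a26, 499c7c9, 59741a4, a738bb3} — 5 commits.

5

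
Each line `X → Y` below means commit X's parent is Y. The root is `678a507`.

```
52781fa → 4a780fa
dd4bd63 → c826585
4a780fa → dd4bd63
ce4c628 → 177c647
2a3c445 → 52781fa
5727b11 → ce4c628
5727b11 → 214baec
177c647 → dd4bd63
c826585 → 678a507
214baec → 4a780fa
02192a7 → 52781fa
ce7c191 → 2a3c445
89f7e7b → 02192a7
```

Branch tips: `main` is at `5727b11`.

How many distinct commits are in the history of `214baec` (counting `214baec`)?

Walking parent pointers from 214baec: reachable set = {214baec, 4a780fa, 678a507, c826585, dd4bd63}.
That is 5 commits.

5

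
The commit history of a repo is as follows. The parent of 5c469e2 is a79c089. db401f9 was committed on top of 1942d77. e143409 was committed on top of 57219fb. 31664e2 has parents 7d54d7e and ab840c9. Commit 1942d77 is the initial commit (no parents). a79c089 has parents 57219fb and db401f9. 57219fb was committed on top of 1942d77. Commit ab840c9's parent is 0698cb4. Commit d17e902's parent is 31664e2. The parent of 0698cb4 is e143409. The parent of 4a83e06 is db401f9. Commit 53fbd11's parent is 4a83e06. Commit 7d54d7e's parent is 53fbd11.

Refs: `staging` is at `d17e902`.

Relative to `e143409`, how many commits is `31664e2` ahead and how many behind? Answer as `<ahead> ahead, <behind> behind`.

7 ahead, 0 behind

Reachable from 31664e2: {0698cb4, 1942d77, 31664e2, 4a83e06, 53fbd11, 57219fb, 7d54d7e, ab840c9, db401f9, e143409}.
Reachable from e143409: {1942d77, 57219fb, e143409}.
Only in 31664e2's history (ahead): {0698cb4, 31664e2, 4a83e06, 53fbd11, 7d54d7e, ab840c9, db401f9} — 7.
Only in e143409's history (behind): {} — 0.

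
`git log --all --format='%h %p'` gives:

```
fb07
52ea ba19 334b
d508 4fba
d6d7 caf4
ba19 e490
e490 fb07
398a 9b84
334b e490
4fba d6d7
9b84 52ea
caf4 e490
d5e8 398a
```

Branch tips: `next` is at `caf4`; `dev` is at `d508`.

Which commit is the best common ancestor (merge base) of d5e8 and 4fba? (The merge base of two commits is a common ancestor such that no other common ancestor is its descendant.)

Ancestors of d5e8: {334b, 398a, 52ea, 9b84, ba19, d5e8, e490, fb07}.
Ancestors of 4fba: {4fba, caf4, d6d7, e490, fb07}.
Common ancestors: {e490, fb07}.
Among these, e490 is not an ancestor of any other common ancestor — it is the merge base.

e490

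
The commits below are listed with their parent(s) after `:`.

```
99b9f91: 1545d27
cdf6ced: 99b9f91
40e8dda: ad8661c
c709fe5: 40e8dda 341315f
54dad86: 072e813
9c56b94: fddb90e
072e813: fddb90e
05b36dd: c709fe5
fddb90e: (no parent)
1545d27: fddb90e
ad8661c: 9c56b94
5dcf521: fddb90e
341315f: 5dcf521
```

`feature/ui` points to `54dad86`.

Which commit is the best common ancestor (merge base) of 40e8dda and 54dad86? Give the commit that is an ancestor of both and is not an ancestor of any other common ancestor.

fddb90e

Ancestors of 40e8dda: {40e8dda, 9c56b94, ad8661c, fddb90e}.
Ancestors of 54dad86: {072e813, 54dad86, fddb90e}.
Common ancestors: {fddb90e}.
The only common ancestor is fddb90e, so it is the merge base.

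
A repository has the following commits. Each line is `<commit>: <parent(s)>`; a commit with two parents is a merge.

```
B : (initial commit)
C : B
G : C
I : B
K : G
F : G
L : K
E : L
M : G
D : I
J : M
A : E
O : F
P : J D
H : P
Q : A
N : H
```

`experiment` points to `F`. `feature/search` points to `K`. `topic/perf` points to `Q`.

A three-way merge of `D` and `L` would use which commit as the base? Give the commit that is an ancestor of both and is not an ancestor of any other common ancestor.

Ancestors of D: {B, D, I}.
Ancestors of L: {B, C, G, K, L}.
Common ancestors: {B}.
The only common ancestor is B, so it is the merge base.

B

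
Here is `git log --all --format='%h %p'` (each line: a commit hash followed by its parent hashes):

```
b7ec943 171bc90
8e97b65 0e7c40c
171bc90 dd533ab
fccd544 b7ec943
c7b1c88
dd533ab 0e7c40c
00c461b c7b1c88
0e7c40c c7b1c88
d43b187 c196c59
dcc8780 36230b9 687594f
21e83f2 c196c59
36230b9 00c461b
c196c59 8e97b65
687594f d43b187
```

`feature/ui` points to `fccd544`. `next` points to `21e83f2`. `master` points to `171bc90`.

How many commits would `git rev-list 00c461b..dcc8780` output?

Reachable from dcc8780: {00c461b, 0e7c40c, 36230b9, 687594f, 8e97b65, c196c59, c7b1c88, d43b187, dcc8780}.
Reachable from 00c461b: {00c461b, c7b1c88}.
In dcc8780's history but not 00c461b's: {0e7c40c, 36230b9, 687594f, 8e97b65, c196c59, d43b187, dcc8780} — 7 commits.

7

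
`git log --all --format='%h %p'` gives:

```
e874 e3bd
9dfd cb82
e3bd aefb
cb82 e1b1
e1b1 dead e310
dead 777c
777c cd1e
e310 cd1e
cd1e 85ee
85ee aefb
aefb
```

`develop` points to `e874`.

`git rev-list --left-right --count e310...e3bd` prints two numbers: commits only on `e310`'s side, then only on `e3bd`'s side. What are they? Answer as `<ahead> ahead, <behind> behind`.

Reachable from e310: {85ee, aefb, cd1e, e310}.
Reachable from e3bd: {aefb, e3bd}.
Only in e310's history (ahead): {85ee, cd1e, e310} — 3.
Only in e3bd's history (behind): {e3bd} — 1.

3 ahead, 1 behind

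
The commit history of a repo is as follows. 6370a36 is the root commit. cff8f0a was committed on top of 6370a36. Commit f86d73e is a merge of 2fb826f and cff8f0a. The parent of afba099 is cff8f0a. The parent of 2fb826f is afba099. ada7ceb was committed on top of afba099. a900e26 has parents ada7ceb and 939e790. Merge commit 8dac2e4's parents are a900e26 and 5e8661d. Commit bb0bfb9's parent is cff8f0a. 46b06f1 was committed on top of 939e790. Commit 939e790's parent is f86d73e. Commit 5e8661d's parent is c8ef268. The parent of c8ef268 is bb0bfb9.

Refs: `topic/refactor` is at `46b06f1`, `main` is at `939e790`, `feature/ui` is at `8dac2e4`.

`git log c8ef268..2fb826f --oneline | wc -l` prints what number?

2

Reachable from 2fb826f: {2fb826f, 6370a36, afba099, cff8f0a}.
Reachable from c8ef268: {6370a36, bb0bfb9, c8ef268, cff8f0a}.
In 2fb826f's history but not c8ef268's: {2fb826f, afba099} — 2 commits.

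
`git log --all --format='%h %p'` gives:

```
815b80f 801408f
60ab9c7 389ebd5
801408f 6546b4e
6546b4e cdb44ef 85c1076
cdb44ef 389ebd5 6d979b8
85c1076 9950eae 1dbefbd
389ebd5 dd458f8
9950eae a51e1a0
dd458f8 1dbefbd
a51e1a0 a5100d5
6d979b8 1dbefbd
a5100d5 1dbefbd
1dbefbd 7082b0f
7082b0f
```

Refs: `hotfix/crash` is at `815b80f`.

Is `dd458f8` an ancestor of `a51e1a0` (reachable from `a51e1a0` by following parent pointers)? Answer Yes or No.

Ancestors of a51e1a0: {1dbefbd, 7082b0f, a5100d5, a51e1a0}.
dd458f8 is not in that set, so it is not an ancestor of a51e1a0.

No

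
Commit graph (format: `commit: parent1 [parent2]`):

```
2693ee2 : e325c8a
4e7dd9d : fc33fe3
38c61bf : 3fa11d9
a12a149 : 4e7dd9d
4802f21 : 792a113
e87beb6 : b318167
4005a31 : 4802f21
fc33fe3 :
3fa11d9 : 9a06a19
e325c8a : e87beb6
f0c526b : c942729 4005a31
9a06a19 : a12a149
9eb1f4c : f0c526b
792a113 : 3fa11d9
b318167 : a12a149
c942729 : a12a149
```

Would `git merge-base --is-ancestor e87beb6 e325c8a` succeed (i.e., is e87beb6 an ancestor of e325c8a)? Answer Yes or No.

Yes

Ancestors of e325c8a (commits reachable by following parents): {4e7dd9d, a12a149, b318167, e325c8a, e87beb6, fc33fe3}.
e87beb6 is in that set, so it is an ancestor of e325c8a.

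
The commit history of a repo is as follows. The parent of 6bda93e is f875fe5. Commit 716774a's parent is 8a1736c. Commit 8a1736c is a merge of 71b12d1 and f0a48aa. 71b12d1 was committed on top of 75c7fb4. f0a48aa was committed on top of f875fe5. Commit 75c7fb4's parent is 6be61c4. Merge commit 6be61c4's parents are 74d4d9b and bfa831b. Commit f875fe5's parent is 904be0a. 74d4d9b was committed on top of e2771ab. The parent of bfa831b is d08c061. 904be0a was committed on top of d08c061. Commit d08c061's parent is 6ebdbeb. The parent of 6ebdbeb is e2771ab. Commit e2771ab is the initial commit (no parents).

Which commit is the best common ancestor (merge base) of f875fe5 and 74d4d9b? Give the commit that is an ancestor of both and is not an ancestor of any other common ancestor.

e2771ab

Ancestors of f875fe5: {6ebdbeb, 904be0a, d08c061, e2771ab, f875fe5}.
Ancestors of 74d4d9b: {74d4d9b, e2771ab}.
Common ancestors: {e2771ab}.
The only common ancestor is e2771ab, so it is the merge base.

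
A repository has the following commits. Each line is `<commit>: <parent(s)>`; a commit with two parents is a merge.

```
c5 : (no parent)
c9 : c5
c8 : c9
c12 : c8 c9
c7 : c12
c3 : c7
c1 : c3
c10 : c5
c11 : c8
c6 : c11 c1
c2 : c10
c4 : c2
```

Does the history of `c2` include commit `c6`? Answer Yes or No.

Ancestors of c2: {c10, c2, c5}.
c6 is not in that set, so it is not an ancestor of c2.

No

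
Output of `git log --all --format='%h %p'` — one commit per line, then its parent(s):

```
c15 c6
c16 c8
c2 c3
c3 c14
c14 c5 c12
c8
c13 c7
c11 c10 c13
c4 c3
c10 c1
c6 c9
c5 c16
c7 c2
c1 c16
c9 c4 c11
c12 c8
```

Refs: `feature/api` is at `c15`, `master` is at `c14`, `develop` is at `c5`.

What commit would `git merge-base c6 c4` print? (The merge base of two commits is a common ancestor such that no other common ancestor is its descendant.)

c4

Ancestors of c6: {c1, c10, c11, c12, c13, c14, c16, c2, c3, c4, c5, c6, c7, c8, c9}.
Ancestors of c4: {c12, c14, c16, c3, c4, c5, c8}.
Common ancestors: {c12, c14, c16, c3, c4, c5, c8}.
Among these, c4 is not an ancestor of any other common ancestor — it is the merge base.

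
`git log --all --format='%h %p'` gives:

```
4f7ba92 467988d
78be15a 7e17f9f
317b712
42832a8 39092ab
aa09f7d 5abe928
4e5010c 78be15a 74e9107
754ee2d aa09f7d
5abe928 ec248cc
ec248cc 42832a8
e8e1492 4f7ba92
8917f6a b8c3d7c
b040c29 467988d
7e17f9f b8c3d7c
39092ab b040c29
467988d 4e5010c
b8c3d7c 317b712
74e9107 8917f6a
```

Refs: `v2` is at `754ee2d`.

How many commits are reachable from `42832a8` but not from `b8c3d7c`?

Reachable from 42832a8: {317b712, 39092ab, 42832a8, 467988d, 4e5010c, 74e9107, 78be15a, 7e17f9f, 8917f6a, b040c29, b8c3d7c}.
Reachable from b8c3d7c: {317b712, b8c3d7c}.
In 42832a8's history but not b8c3d7c's: {39092ab, 42832a8, 467988d, 4e5010c, 74e9107, 78be15a, 7e17f9f, 8917f6a, b040c29} — 9 commits.

9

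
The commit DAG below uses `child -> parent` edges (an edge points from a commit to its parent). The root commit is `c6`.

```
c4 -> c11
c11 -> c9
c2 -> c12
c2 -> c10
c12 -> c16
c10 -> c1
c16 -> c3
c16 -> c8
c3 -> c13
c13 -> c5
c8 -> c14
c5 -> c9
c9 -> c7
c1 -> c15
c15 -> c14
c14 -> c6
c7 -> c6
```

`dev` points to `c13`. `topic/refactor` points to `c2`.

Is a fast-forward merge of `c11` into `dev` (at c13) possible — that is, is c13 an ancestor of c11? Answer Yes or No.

A fast-forward from c13 to c11 is possible iff c13 is an ancestor of c11.
Ancestors of c11: {c11, c6, c7, c9}.
c13 is not among them, so fast-forward is not possible.

No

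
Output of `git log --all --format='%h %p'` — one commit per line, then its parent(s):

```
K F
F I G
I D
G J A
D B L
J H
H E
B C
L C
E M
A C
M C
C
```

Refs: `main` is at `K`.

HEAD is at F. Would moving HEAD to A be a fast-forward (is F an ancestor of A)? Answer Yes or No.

A fast-forward from F to A is possible iff F is an ancestor of A.
Ancestors of A: {A, C}.
F is not among them, so fast-forward is not possible.

No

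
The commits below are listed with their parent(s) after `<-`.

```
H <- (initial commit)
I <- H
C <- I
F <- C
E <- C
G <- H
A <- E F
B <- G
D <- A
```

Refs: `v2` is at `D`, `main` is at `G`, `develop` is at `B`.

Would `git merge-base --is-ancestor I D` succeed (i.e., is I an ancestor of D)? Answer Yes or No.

Yes

Ancestors of D (commits reachable by following parents): {A, C, D, E, F, H, I}.
I is in that set, so it is an ancestor of D.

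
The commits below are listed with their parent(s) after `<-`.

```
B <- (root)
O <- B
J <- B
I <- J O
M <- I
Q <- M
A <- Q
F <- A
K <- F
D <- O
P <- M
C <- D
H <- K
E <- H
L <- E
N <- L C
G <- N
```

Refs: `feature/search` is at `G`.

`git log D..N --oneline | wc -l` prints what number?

Reachable from N: {A, B, C, D, E, F, H, I, J, K, L, M, N, O, Q}.
Reachable from D: {B, D, O}.
In N's history but not D's: {A, C, E, F, H, I, J, K, L, M, N, Q} — 12 commits.

12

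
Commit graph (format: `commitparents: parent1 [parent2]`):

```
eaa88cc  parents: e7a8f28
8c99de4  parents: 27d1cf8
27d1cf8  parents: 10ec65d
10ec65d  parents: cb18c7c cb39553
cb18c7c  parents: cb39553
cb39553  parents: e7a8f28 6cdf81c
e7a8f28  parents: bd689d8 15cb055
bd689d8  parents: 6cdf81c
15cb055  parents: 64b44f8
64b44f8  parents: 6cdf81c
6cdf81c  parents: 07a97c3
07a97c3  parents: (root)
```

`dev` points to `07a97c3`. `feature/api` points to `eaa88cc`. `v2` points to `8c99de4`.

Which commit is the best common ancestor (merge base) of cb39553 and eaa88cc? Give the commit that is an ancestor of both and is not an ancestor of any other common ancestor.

e7a8f28

Ancestors of cb39553: {07a97c3, 15cb055, 64b44f8, 6cdf81c, bd689d8, cb39553, e7a8f28}.
Ancestors of eaa88cc: {07a97c3, 15cb055, 64b44f8, 6cdf81c, bd689d8, e7a8f28, eaa88cc}.
Common ancestors: {07a97c3, 15cb055, 64b44f8, 6cdf81c, bd689d8, e7a8f28}.
Among these, e7a8f28 is not an ancestor of any other common ancestor — it is the merge base.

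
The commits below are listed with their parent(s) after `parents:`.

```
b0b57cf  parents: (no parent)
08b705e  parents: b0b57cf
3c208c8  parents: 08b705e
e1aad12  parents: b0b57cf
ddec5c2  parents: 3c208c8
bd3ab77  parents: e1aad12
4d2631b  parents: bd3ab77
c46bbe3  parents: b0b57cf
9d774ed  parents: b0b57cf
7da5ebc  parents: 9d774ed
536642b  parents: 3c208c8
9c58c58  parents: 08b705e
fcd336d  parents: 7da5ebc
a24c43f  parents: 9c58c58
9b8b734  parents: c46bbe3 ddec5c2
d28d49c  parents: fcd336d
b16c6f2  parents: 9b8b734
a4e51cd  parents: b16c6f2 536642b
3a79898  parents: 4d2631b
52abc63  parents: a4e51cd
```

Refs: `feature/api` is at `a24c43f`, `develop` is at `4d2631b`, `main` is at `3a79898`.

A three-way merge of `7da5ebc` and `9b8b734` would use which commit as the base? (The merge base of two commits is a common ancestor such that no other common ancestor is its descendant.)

b0b57cf

Ancestors of 7da5ebc: {7da5ebc, 9d774ed, b0b57cf}.
Ancestors of 9b8b734: {08b705e, 3c208c8, 9b8b734, b0b57cf, c46bbe3, ddec5c2}.
Common ancestors: {b0b57cf}.
The only common ancestor is b0b57cf, so it is the merge base.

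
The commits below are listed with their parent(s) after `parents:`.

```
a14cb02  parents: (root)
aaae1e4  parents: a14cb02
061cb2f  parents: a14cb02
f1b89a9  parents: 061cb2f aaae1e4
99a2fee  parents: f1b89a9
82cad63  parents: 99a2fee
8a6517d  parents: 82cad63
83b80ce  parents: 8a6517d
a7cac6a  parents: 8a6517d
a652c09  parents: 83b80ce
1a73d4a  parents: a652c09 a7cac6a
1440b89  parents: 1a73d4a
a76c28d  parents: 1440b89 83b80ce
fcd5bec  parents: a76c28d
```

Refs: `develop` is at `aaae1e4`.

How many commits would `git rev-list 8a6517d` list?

7

Walking parent pointers from 8a6517d: reachable set = {061cb2f, 82cad63, 8a6517d, 99a2fee, a14cb02, aaae1e4, f1b89a9}.
That is 7 commits.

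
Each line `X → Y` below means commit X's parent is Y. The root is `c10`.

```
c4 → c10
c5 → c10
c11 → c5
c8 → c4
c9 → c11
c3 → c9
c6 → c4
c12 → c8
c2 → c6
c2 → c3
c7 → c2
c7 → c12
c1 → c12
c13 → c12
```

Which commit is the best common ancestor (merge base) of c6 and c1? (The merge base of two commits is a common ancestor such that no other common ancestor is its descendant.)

Ancestors of c6: {c10, c4, c6}.
Ancestors of c1: {c1, c10, c12, c4, c8}.
Common ancestors: {c10, c4}.
Among these, c4 is not an ancestor of any other common ancestor — it is the merge base.

c4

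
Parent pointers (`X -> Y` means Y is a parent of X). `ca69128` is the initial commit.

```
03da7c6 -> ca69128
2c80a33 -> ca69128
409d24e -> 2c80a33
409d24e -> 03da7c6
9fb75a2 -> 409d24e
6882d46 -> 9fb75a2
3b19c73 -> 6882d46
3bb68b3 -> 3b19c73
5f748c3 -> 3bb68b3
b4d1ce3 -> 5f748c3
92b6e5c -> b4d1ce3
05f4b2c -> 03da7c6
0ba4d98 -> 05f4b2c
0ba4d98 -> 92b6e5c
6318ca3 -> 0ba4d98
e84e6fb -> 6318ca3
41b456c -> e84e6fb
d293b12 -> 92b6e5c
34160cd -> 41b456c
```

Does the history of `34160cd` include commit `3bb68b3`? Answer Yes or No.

Yes

Ancestors of 34160cd (commits reachable by following parents): {03da7c6, 05f4b2c, 0ba4d98, 2c80a33, 34160cd, 3b19c73, 3bb68b3, 409d24e, 41b456c, 5f748c3, 6318ca3, 6882d46, 92b6e5c, 9fb75a2, b4d1ce3, ca69128, e84e6fb}.
3bb68b3 is in that set, so it is an ancestor of 34160cd.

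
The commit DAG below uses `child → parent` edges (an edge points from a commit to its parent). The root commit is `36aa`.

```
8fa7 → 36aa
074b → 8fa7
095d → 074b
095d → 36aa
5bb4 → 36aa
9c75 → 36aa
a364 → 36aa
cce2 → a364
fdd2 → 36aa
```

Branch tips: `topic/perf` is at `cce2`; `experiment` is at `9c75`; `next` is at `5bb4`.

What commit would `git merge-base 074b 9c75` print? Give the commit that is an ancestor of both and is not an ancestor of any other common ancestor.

36aa

Ancestors of 074b: {074b, 36aa, 8fa7}.
Ancestors of 9c75: {36aa, 9c75}.
Common ancestors: {36aa}.
The only common ancestor is 36aa, so it is the merge base.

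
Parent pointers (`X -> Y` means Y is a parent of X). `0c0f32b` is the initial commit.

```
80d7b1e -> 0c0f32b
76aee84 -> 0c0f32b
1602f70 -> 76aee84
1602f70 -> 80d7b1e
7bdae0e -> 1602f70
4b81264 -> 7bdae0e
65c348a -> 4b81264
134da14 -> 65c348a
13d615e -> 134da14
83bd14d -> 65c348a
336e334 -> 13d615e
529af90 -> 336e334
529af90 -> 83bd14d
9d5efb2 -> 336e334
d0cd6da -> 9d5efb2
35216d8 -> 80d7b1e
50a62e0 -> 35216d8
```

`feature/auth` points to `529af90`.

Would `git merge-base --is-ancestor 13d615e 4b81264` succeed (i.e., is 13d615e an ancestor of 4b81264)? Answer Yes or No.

Ancestors of 4b81264: {0c0f32b, 1602f70, 4b81264, 76aee84, 7bdae0e, 80d7b1e}.
13d615e is not in that set, so it is not an ancestor of 4b81264.

No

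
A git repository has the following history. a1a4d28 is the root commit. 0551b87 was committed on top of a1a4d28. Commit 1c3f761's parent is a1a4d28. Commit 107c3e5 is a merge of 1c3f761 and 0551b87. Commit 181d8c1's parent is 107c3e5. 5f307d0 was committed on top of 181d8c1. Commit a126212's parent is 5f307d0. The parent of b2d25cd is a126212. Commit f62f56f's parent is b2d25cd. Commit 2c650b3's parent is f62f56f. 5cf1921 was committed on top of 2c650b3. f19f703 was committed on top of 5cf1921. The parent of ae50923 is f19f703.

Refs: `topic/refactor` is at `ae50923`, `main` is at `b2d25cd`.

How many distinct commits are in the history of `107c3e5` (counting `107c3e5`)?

4

Walking parent pointers from 107c3e5: reachable set = {0551b87, 107c3e5, 1c3f761, a1a4d28}.
That is 4 commits.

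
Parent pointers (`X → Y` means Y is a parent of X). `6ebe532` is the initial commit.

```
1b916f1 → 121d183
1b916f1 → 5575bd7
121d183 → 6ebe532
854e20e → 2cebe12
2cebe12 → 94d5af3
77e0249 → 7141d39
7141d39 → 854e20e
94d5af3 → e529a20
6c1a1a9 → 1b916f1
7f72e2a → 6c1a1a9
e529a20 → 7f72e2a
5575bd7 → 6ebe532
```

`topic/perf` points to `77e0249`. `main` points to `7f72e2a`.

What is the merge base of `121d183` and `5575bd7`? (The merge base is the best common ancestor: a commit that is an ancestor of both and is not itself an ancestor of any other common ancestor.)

Ancestors of 121d183: {121d183, 6ebe532}.
Ancestors of 5575bd7: {5575bd7, 6ebe532}.
Common ancestors: {6ebe532}.
The only common ancestor is 6ebe532, so it is the merge base.

6ebe532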